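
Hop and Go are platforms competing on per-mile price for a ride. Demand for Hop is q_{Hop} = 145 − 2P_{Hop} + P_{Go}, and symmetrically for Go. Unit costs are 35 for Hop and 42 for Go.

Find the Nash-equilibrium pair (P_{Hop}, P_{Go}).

Hop's profit: π = (P_{Hop} − 35)(145 − 2P_{Hop} + P_{Go}).
∂π/∂P_{Hop} = 215 − 4P_{Hop} + P_{Go} = 0 ⇒ P_{Hop} = 53.75 + 0.25P_{Go}.
Similarly P_{Go} = 57.25 + 0.25P_{Hop}.
Plugging P_{Go} into Hop's best response: P_{Hop} = 53.75 + 0.25(57.25 + 0.25P_{Hop}) ⇒ 0.9375P_{Hop} = 68.0625, so P_{Hop} = 72.6.
Then P_{Go} = 57.25 + 0.25·72.6 = 75.4.

72.6, 75.4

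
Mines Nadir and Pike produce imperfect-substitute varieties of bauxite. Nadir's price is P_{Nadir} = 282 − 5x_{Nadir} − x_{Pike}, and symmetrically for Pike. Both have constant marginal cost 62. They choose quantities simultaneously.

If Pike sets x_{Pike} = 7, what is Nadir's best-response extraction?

Mine Nadir's profit: π = x_{Nadir}(282 − 5x_{Nadir} − x_{Pike}) − 62x_{Nadir}.
∂π/∂x_{Nadir} = 220 − 10x_{Nadir} − x_{Pike} = 0 ⇒ x_{Nadir} = 22 − 0.1x_{Pike}.
At x_{Pike} = 7: x_{Nadir} = 22 − 0.1·7 = 21.3.

21.3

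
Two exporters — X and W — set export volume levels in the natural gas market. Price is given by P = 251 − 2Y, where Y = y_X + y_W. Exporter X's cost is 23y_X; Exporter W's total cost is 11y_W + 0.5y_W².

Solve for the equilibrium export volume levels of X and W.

41.25, 31.5

Exporter X's profit: π = y_X(251 − 2(y_X + y_W)) − 23y_X.
∂π/∂y_X = 228 − 4y_X − 2y_W = 0, so y_X = 57 − 0.5y_W.
For W: ∂π/∂y_W = 240 − 5y_W − 2y_X = 0 ⇒ y_W = 48 − 0.4y_X.
Substituting the second reaction function into the first: y_X = 57 − 0.5(48 − 0.4y_X), which gives 0.8y_X = 33 ⇒ y_X = 41.25.
Then y_W = 48 − 0.4·41.25 = 31.5.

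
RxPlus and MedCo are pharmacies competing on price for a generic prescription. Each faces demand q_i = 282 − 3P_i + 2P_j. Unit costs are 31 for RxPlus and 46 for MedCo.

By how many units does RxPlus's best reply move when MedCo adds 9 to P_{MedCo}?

RxPlus's profit: π = (P_{RxPlus} − 31)(282 − 3P_{RxPlus} + 2P_{MedCo}).
∂π/∂P_{RxPlus} = 375 − 6P_{RxPlus} + 2P_{MedCo} = 0 ⇒ P_{RxPlus} = 62.5 + (1/3)P_{MedCo}.
The reaction-function slope is 1/3, so a 9-unit rise in P_{MedCo} moves P_{RxPlus} by 1/3 × 9 = 3. RxPlus's best response rises — the actions are strategic complements.

3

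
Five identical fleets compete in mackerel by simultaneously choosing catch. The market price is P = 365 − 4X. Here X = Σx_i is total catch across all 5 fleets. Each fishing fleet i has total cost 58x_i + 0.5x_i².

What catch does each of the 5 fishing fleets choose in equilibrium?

A representative fishing fleet's profit is π_i = x_i(365 − 4X) − 58x_i − 0.5x_i², with X = x_i + Σ_{j≠i} x_j.
First-order condition: 307 − 9x_i − 4Σ_{j≠i} x_j = 0.
In a symmetric equilibrium every fishing fleet chooses the same x, so Σ_{j≠i} x_j = 4x. The condition becomes 307 − 25x = 0, giving x = 307/25 = 12.28.

12.28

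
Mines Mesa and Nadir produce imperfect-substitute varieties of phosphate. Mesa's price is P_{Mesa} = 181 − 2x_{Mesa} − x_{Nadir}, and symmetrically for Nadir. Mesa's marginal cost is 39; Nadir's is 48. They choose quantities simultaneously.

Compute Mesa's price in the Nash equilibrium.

Mine Mesa's profit: π = x_{Mesa}(181 − 2x_{Mesa} − x_{Nadir}) − 39x_{Mesa}.
∂π/∂x_{Mesa} = 142 − 4x_{Mesa} − x_{Nadir} = 0 ⇒ x_{Mesa} = 35.5 − 0.25x_{Nadir}.
Similarly x_{Nadir} = 33.25 − 0.25x_{Mesa}.
Substituting the second reaction function into the first: x_{Mesa} = 35.5 − 0.25(33.25 − 0.25x_{Mesa}), which gives 0.9375x_{Mesa} = 27.1875 ⇒ x_{Mesa} = 29.
Then x_{Nadir} = 33.25 − 0.25·29 = 26.
P_{Mesa} = 181 − 2·29 − 26 = 97.

97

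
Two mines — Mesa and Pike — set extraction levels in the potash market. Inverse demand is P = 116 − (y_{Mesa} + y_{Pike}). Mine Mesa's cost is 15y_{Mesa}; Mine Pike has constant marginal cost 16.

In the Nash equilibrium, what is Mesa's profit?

1156

Mine Mesa's profit: π = y_{Mesa}(116 − (y_{Mesa} + y_{Pike})) − 15y_{Mesa}.
∂π/∂y_{Mesa} = 101 − 2y_{Mesa} − y_{Pike} = 0, so y_{Mesa} = 50.5 − 0.5y_{Pike}.
By the same steps for Pike: y_{Pike} = 50 − 0.5y_{Mesa}.
Solving the two reaction functions simultaneously: (1 − (−0.5)(−0.5))y_{Mesa} = 50.5 − 0.5·50, so 0.75y_{Mesa} = 25.5 and y_{Mesa} = 34.
Then y_{Pike} = 50 − 0.5·34 = 33.
Price P = 116 − 67 = 49.
Mesa's profit: (49 − 15)·34 = 1156.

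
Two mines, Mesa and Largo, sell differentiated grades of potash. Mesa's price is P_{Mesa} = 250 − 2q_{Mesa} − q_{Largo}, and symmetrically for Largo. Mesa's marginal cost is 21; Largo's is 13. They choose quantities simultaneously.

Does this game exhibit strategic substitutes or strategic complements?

strategic substitutes

Mine Mesa's profit: π = q_{Mesa}(250 − 2q_{Mesa} − q_{Largo}) − 21q_{Mesa}.
∂π/∂q_{Mesa} = 229 − 4q_{Mesa} − q_{Largo} = 0 ⇒ q_{Mesa} = 57.25 − 0.25q_{Largo}.
The best-response slope dq_{Mesa}/dq_{Largo} = −0.25 < 0: the reaction function is downward-sloping, so the choices are strategic substitutes.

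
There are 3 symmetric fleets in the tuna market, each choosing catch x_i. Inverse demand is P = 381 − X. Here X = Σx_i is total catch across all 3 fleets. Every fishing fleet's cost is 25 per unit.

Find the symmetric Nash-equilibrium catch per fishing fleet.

A representative fishing fleet's profit is π_i = x_i(381 − X) − 25x_i, with X = x_i + Σ_{j≠i} x_j.
First-order condition: 356 − 2x_i − Σ_{j≠i} x_j = 0.
With identical fishing fleets, set every x_j = x: then 356 − 2x − 2x = 0, i.e. x = 356/4 = 89.

89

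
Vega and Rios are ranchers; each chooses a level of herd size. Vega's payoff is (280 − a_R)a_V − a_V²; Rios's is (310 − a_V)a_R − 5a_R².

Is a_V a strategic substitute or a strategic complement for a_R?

strategic substitutes

Expanding Vega's payoff: 280a_V − a_Ra_V − a_V².
∂π/∂a_V = 280 − a_R − 2a_V = 0, so a_V = 140 − 0.5a_R.
The best-response slope da_V/da_R = −0.5 < 0: the reaction function is downward-sloping, so the choices are strategic substitutes.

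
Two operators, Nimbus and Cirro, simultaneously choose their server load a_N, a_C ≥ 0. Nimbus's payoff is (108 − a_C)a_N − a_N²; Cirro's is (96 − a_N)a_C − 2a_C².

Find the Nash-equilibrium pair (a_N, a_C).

Expanding Nimbus's payoff: 108a_N − a_Ca_N − a_N².
∂π/∂a_N = 108 − a_C − 2a_N = 0, so a_N = 54 − 0.5a_C.
Likewise for Cirro: a_C = 24 − 0.25a_N.
Solving the two reaction functions simultaneously: (1 − (−0.5)(−0.25))a_N = 54 − 0.5·24, so 0.875a_N = 42 and a_N = 48.
Then a_C = 24 − 0.25·48 = 12.

48, 12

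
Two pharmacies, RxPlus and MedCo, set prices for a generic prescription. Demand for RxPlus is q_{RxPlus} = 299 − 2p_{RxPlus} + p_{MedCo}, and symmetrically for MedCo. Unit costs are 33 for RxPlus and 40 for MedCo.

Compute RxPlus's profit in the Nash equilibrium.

RxPlus's profit: π = (p_{RxPlus} − 33)(299 − 2p_{RxPlus} + p_{MedCo}).
∂π/∂p_{RxPlus} = 365 − 4p_{RxPlus} + p_{MedCo} = 0 ⇒ p_{RxPlus} = 91.25 + 0.25p_{MedCo}.
Similarly p_{MedCo} = 94.75 + 0.25p_{RxPlus}.
Solving the two reaction functions simultaneously: (1 − (0.25)(0.25))p_{RxPlus} = 91.25 + 0.25·94.75, so 0.9375p_{RxPlus} = 114.9375 and p_{RxPlus} = 122.6.
Then p_{MedCo} = 94.75 + 0.25·122.6 = 125.4.
q_{RxPlus} = 299 − 2·122.6 + 125.4 = 179.2.
Profit = (122.6 − 33)·179.2 = 16056.32.

16056.32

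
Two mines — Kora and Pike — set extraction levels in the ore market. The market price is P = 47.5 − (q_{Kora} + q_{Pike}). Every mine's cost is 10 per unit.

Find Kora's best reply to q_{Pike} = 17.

Mine Kora's profit: π = q_{Kora}(47.5 − (q_{Kora} + q_{Pike})) − 10q_{Kora}.
∂π/∂q_{Kora} = 37.5 − 2q_{Kora} − q_{Pike} = 0, so q_{Kora} = 18.75 − 0.5q_{Pike}.
At q_{Pike} = 17: q_{Kora} = 18.75 − 0.5·17 = 10.25.

10.25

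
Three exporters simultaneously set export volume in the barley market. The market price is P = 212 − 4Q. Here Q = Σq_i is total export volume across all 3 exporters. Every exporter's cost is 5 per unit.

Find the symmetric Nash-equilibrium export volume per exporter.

A representative exporter's profit is π_i = q_i(212 − 4Q) − 5q_i, with Q = q_i + Σ_{j≠i} q_j.
First-order condition: 207 − 8q_i − 4Σ_{j≠i} q_j = 0.
With identical exporters, set every q_j = q: then 207 − 8q − 8q = 0, i.e. q = 207/16 = 12.9375.

12.9375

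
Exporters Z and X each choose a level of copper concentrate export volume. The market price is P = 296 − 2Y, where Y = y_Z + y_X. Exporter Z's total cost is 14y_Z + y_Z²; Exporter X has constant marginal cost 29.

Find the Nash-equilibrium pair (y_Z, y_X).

29.7, 51.9

Exporter Z's profit: π = y_Z(296 − 2(y_Z + y_X)) − 14y_Z − y_Z².
∂π/∂y_Z = 282 − 6y_Z − 2y_X = 0, so y_Z = 47 − (1/3)y_X.
For X: ∂π/∂y_X = 267 − 4y_X − 2y_Z = 0 ⇒ y_X = 66.75 − 0.5y_Z.
Plugging y_X into Z's best response: y_Z = 47 − (1/3)(66.75 − 0.5y_Z) ⇒ (5/6)y_Z = 24.75, so y_Z = 29.7.
Then y_X = 66.75 − 0.5·29.7 = 51.9.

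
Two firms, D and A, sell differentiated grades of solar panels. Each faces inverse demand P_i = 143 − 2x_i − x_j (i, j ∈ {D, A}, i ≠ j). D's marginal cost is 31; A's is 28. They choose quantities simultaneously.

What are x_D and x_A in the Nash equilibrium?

22.2, 23.2

Firm D's profit: π = x_D(143 − 2x_D − x_A) − 31x_D.
∂π/∂x_D = 112 − 4x_D − x_A = 0 ⇒ x_D = 28 − 0.25x_A.
Similarly x_A = 28.75 − 0.25x_D.
Plugging x_A into D's best response: x_D = 28 − 0.25(28.75 − 0.25x_D) ⇒ 0.9375x_D = 20.8125, so x_D = 22.2.
Then x_A = 28.75 − 0.25·22.2 = 23.2.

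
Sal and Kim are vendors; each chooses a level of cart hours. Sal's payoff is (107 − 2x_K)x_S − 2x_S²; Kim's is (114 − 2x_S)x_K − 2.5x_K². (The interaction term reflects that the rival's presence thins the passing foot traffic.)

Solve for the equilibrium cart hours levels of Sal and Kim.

19.1875, 15.125

Expanding Sal's payoff: 107x_S − 2x_Kx_S − 2x_S².
∂π/∂x_S = 107 − 2x_K − 4x_S = 0, so x_S = 26.75 − 0.5x_K.
Likewise for Kim: x_K = 22.8 − 0.4x_S.
Plugging x_K into Sal's best response: x_S = 26.75 − 0.5(22.8 − 0.4x_S) ⇒ 0.8x_S = 15.35, so x_S = 19.1875.
Then x_K = 22.8 − 0.4·19.1875 = 15.125.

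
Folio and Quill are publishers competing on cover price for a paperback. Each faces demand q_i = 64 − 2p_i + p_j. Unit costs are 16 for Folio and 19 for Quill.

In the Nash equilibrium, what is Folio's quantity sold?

32.8

Folio's profit: π = (p_{Folio} − 16)(64 − 2p_{Folio} + p_{Quill}).
∂π/∂p_{Folio} = 96 − 4p_{Folio} + p_{Quill} = 0 ⇒ p_{Folio} = 24 + 0.25p_{Quill}.
Similarly p_{Quill} = 25.5 + 0.25p_{Folio}.
Substituting the second reaction function into the first: p_{Folio} = 24 + 0.25(25.5 + 0.25p_{Folio}), which gives 0.9375p_{Folio} = 30.375 ⇒ p_{Folio} = 32.4.
Then p_{Quill} = 25.5 + 0.25·32.4 = 33.6.
q_{Folio} = 64 − 2·32.4 + 33.6 = 32.8.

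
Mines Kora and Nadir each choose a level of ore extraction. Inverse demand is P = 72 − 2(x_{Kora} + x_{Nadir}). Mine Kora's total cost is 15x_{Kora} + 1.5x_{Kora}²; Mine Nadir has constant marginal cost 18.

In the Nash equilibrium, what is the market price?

Mine Kora's profit: π = x_{Kora}(72 − 2(x_{Kora} + x_{Nadir})) − 15x_{Kora} − 1.5x_{Kora}².
∂π/∂x_{Kora} = 57 − 7x_{Kora} − 2x_{Nadir} = 0, so x_{Kora} = 57/7 − (2/7)x_{Nadir}.
For Nadir: ∂π/∂x_{Nadir} = 54 − 4x_{Nadir} − 2x_{Kora} = 0 ⇒ x_{Nadir} = 13.5 − 0.5x_{Kora}.
Plugging x_{Nadir} into Kora's best response: x_{Kora} = 57/7 − (2/7)(13.5 − 0.5x_{Kora}) ⇒ (6/7)x_{Kora} = 30/7, so x_{Kora} = 5.
Then x_{Nadir} = 13.5 − 0.5·5 = 11.
Equilibrium price: P = 72 − 2·16 = 40.

40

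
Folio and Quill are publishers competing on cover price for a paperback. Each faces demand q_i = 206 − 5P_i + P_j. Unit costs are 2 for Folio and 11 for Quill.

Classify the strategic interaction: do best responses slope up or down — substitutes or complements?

strategic complements

Folio's profit: π = (P_{Folio} − 2)(206 − 5P_{Folio} + P_{Quill}).
∂π/∂P_{Folio} = 216 − 10P_{Folio} + P_{Quill} = 0 ⇒ P_{Folio} = 21.6 + 0.1P_{Quill}.
The best-response slope dP_{Folio}/dP_{Quill} = 0.1 > 0: the reaction function is upward-sloping, so the choices are strategic complements.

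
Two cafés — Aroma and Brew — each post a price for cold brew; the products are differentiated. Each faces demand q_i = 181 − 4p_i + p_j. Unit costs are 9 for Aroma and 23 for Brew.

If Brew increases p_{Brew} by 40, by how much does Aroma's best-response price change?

5

Aroma's profit: π = (p_{Aroma} − 9)(181 − 4p_{Aroma} + p_{Brew}).
∂π/∂p_{Aroma} = 217 − 8p_{Aroma} + p_{Brew} = 0 ⇒ p_{Aroma} = 27.125 + 0.125p_{Brew}.
The reaction-function slope is 0.125, so a 40-unit rise in p_{Brew} moves p_{Aroma} by 0.125 × 40 = 5. Aroma's best response rises — the actions are strategic complements.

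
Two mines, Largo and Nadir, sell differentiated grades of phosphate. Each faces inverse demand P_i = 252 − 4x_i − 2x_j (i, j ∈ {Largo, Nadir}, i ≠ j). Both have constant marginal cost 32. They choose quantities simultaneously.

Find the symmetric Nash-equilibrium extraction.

Mine Largo's profit: π = x_{Largo}(252 − 4x_{Largo} − 2x_{Nadir}) − 32x_{Largo}.
∂π/∂x_{Largo} = 220 − 8x_{Largo} − 2x_{Nadir} = 0 ⇒ x_{Largo} = 27.5 − 0.25x_{Nadir}.
By symmetry x_{Nadir} = x_{Largo}; substituting into the reaction function, 1.25x_{Largo} = 27.5 and x_{Largo} = 22.

22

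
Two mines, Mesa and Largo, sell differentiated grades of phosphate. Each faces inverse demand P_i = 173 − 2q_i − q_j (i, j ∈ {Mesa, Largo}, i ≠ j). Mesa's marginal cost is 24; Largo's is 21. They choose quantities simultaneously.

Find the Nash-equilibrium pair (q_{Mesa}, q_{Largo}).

Mine Mesa's profit: π = q_{Mesa}(173 − 2q_{Mesa} − q_{Largo}) − 24q_{Mesa}.
∂π/∂q_{Mesa} = 149 − 4q_{Mesa} − q_{Largo} = 0 ⇒ q_{Mesa} = 37.25 − 0.25q_{Largo}.
Similarly q_{Largo} = 38 − 0.25q_{Mesa}.
Solving the two reaction functions simultaneously: (1 − (−0.25)(−0.25))q_{Mesa} = 37.25 − 0.25·38, so 0.9375q_{Mesa} = 27.75 and q_{Mesa} = 29.6.
Then q_{Largo} = 38 − 0.25·29.6 = 30.6.

29.6, 30.6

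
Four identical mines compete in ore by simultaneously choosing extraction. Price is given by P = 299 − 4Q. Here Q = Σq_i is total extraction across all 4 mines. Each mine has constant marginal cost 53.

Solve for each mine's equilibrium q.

12.3

A representative mine's profit is π_i = q_i(299 − 4Q) − 53q_i, with Q = q_i + Σ_{j≠i} q_j.
First-order condition: 246 − 8q_i − 4Σ_{j≠i} q_j = 0.
In a symmetric equilibrium every mine chooses the same q, so Σ_{j≠i} q_j = 3q. The condition becomes 246 − 20q = 0, giving q = 246/20 = 12.3.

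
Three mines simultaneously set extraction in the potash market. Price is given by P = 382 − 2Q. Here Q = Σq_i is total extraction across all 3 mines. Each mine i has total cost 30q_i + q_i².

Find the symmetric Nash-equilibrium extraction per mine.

35.2

A representative mine's profit is π_i = q_i(382 − 2Q) − 30q_i − q_i², with Q = q_i + Σ_{j≠i} q_j.
First-order condition: 352 − 6q_i − 2Σ_{j≠i} q_j = 0.
Imposing symmetry (q_j = q for all j) turns Σ_{j≠i} q_j into 2q, so 352 = 10q and q = 35.2.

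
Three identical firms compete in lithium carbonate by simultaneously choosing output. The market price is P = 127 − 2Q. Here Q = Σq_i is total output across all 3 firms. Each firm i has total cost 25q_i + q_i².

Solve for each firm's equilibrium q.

10.2

A representative firm's profit is π_i = q_i(127 − 2Q) − 25q_i − q_i², with Q = q_i + Σ_{j≠i} q_j.
First-order condition: 102 − 6q_i − 2Σ_{j≠i} q_j = 0.
Imposing symmetry (q_j = q for all j) turns Σ_{j≠i} q_j into 2q, so 102 = 10q and q = 10.2.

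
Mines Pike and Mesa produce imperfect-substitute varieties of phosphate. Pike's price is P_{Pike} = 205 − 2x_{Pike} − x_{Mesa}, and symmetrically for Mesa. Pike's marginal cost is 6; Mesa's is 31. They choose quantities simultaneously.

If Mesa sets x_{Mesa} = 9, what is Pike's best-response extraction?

47.5

Mine Pike's profit: π = x_{Pike}(205 − 2x_{Pike} − x_{Mesa}) − 6x_{Pike}.
∂π/∂x_{Pike} = 199 − 4x_{Pike} − x_{Mesa} = 0 ⇒ x_{Pike} = 49.75 − 0.25x_{Mesa}.
At x_{Mesa} = 9: x_{Pike} = 49.75 − 0.25·9 = 47.5.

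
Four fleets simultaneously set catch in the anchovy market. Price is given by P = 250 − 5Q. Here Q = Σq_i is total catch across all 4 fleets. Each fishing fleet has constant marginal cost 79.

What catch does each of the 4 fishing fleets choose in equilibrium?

A representative fishing fleet's profit is π_i = q_i(250 − 5Q) − 79q_i, with Q = q_i + Σ_{j≠i} q_j.
First-order condition: 171 − 10q_i − 5Σ_{j≠i} q_j = 0.
In a symmetric equilibrium every fishing fleet chooses the same q, so Σ_{j≠i} q_j = 3q. The condition becomes 171 − 25q = 0, giving q = 171/25 = 6.84.

6.84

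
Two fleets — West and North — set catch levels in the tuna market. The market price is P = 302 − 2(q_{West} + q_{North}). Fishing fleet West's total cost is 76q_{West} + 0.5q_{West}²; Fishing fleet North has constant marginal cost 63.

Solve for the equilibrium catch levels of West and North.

Fishing fleet West's profit: π = q_{West}(302 − 2(q_{West} + q_{North})) − 76q_{West} − 0.5q_{West}².
∂π/∂q_{West} = 226 − 5q_{West} − 2q_{North} = 0, so q_{West} = 45.2 − 0.4q_{North}.
For North: ∂π/∂q_{North} = 239 − 4q_{North} − 2q_{West} = 0 ⇒ q_{North} = 59.75 − 0.5q_{West}.
Substituting the second reaction function into the first: q_{West} = 45.2 − 0.4(59.75 − 0.5q_{West}), which gives 0.8q_{West} = 21.3 ⇒ q_{West} = 26.625.
Then q_{North} = 59.75 − 0.5·26.625 = 46.4375.

26.625, 46.4375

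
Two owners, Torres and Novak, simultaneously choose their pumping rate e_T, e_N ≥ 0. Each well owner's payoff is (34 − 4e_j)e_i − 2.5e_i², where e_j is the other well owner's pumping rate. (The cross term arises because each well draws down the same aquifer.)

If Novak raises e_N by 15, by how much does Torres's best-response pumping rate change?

Torres's payoff is (34 − 4e_N)e_T − 2.5e_T².
∂π/∂e_T = 34 − 4e_N − 5e_T = 0, so e_T = 6.8 − 0.8e_N.
The reaction-function slope is −0.8, so a 15-unit rise in e_N moves e_T by −0.8 × 15 = −12. Torres's best response falls — the actions are strategic substitutes.

-12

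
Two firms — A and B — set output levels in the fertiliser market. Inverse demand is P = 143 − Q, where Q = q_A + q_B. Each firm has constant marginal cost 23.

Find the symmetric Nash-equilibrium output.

Firm A's profit: π = q_A(143 − (q_A + q_B)) − 23q_A.
∂π/∂q_A = 120 − 2q_A − q_B = 0, so q_A = 60 − 0.5q_B.
The game is symmetric, so in equilibrium q_B = q_A: the reaction function gives 1.5q_A = 60, hence q_A = 40.

40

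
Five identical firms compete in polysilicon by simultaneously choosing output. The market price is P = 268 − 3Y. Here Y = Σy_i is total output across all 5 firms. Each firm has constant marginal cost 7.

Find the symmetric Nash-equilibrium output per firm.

14.5

A representative firm's profit is π_i = y_i(268 − 3Y) − 7y_i, with Y = y_i + Σ_{j≠i} y_j.
First-order condition: 261 − 6y_i − 3Σ_{j≠i} y_j = 0.
Imposing symmetry (y_j = y for all j) turns Σ_{j≠i} y_j into 4y, so 261 = 18y and y = 14.5.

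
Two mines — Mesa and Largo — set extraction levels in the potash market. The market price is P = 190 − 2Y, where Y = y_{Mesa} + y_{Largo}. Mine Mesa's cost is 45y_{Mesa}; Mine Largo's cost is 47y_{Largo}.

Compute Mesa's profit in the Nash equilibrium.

Mine Mesa's profit: π = y_{Mesa}(190 − 2(y_{Mesa} + y_{Largo})) − 45y_{Mesa}.
∂π/∂y_{Mesa} = 145 − 4y_{Mesa} − 2y_{Largo} = 0, so y_{Mesa} = 36.25 − 0.5y_{Largo}.
By the same steps for Largo: y_{Largo} = 35.75 − 0.5y_{Mesa}.
Solving the two reaction functions simultaneously: (1 − (−0.5)(−0.5))y_{Mesa} = 36.25 − 0.5·35.75, so 0.75y_{Mesa} = 18.375 and y_{Mesa} = 24.5.
Then y_{Largo} = 35.75 − 0.5·24.5 = 23.5.
Price P = 190 − 2·48 = 94.
Mesa's profit: (94 − 45)·24.5 = 1200.5.

1200.5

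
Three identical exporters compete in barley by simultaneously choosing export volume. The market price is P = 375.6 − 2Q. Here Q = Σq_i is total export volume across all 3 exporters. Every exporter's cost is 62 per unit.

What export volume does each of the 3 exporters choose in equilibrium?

A representative exporter's profit is π_i = q_i(375.6 − 2Q) − 62q_i, with Q = q_i + Σ_{j≠i} q_j.
First-order condition: 313.6 − 4q_i − 2Σ_{j≠i} q_j = 0.
With identical exporters, set every q_j = q: then 313.6 − 4q − 4q = 0, i.e. q = 313.6/8 = 39.2.

39.2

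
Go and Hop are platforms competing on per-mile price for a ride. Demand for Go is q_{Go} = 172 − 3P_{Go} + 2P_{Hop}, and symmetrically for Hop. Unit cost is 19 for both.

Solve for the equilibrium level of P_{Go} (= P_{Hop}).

57.25

Go's profit: π = (P_{Go} − 19)(172 − 3P_{Go} + 2P_{Hop}).
∂π/∂P_{Go} = 229 − 6P_{Go} + 2P_{Hop} = 0 ⇒ P_{Go} = 229/6 + (1/3)P_{Hop}.
Setting P_{Go} = P_{Hop} in the reaction function: P_{Go} = 229/6 + (1/3)P_{Go}, so P_{Go} = (229/6) / (2/3) = 57.25.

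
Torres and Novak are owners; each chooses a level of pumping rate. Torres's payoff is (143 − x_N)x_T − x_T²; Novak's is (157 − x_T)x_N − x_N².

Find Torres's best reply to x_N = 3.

70

Expanding Torres's payoff: 143x_T − x_Nx_T − x_T².
∂π/∂x_T = 143 − x_N − 2x_T = 0, so x_T = 71.5 − 0.5x_N.
At x_N = 3: x_T = 71.5 − 0.5·3 = 70.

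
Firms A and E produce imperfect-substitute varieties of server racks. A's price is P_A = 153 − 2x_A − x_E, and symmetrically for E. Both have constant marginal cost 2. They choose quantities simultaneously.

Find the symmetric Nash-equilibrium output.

30.2

Firm A's profit: π = x_A(153 − 2x_A − x_E) − 2x_A.
∂π/∂x_A = 151 − 4x_A − x_E = 0 ⇒ x_A = 37.75 − 0.25x_E.
The game is symmetric, so in equilibrium x_E = x_A: the reaction function gives 1.25x_A = 37.75, hence x_A = 30.2.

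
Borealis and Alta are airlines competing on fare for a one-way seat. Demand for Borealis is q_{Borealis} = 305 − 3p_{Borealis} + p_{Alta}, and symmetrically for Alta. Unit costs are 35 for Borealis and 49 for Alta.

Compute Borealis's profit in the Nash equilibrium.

6969.72

Borealis's profit: π = (p_{Borealis} − 35)(305 − 3p_{Borealis} + p_{Alta}).
∂π/∂p_{Borealis} = 410 − 6p_{Borealis} + p_{Alta} = 0 ⇒ p_{Borealis} = 205/3 + (1/6)p_{Alta}.
Similarly p_{Alta} = 226/3 + (1/6)p_{Borealis}.
Solving the two reaction functions simultaneously: (1 − (1/6)(1/6))p_{Borealis} = 205/3 + (1/6)·(226/3), so (35/36)p_{Borealis} = 728/9 and p_{Borealis} = 83.2.
Then p_{Alta} = 226/3 + (1/6)·83.2 = 89.2.
q_{Borealis} = 305 − 3·83.2 + 89.2 = 144.6.
Profit = (83.2 − 35)·144.6 = 6969.72.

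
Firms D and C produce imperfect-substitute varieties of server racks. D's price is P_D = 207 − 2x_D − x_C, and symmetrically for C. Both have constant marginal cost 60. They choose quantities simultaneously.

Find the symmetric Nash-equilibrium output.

Firm D's profit: π = x_D(207 − 2x_D − x_C) − 60x_D.
∂π/∂x_D = 147 − 4x_D − x_C = 0 ⇒ x_D = 36.75 − 0.25x_C.
The game is symmetric, so in equilibrium x_C = x_D: the reaction function gives 1.25x_D = 36.75, hence x_D = 29.4.

29.4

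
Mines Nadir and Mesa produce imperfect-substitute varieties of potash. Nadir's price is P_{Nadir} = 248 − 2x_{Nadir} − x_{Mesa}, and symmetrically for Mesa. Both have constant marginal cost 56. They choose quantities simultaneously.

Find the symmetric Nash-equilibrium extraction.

38.4

Mine Nadir's profit: π = x_{Nadir}(248 − 2x_{Nadir} − x_{Mesa}) − 56x_{Nadir}.
∂π/∂x_{Nadir} = 192 − 4x_{Nadir} − x_{Mesa} = 0 ⇒ x_{Nadir} = 48 − 0.25x_{Mesa}.
The game is symmetric, so in equilibrium x_{Mesa} = x_{Nadir}: the reaction function gives 1.25x_{Nadir} = 48, hence x_{Nadir} = 38.4.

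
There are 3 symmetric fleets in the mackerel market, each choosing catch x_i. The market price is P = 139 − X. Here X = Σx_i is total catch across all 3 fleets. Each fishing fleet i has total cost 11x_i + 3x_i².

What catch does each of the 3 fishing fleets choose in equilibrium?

A representative fishing fleet's profit is π_i = x_i(139 − X) − 11x_i − 3x_i², with X = x_i + Σ_{j≠i} x_j.
First-order condition: 128 − 8x_i − Σ_{j≠i} x_j = 0.
With identical fishing fleets, set every x_j = x: then 128 − 8x − 2x = 0, i.e. x = 128/10 = 12.8.

12.8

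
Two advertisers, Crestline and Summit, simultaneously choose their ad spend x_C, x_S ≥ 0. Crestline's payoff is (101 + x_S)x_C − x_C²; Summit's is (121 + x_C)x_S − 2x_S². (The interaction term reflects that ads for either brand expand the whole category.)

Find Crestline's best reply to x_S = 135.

Expanding Crestline's payoff: 101x_C + x_Sx_C − x_C².
∂π/∂x_C = 101 + x_S − 2x_C = 0, so x_C = 50.5 + 0.5x_S.
At x_S = 135: x_C = 50.5 + 0.5·135 = 118.

118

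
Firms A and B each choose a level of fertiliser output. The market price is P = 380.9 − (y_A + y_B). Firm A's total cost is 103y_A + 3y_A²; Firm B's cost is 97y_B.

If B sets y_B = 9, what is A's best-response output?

33.6125

Firm A's profit: π = y_A(380.9 − (y_A + y_B)) − 103y_A − 3y_A².
∂π/∂y_A = 277.9 − 8y_A − y_B = 0, so y_A = 34.7375 − 0.125y_B.
At y_B = 9: y_A = 34.7375 − 0.125·9 = 33.6125.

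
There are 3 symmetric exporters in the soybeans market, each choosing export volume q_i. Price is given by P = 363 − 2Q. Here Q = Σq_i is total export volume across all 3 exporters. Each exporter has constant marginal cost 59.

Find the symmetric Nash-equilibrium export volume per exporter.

A representative exporter's profit is π_i = q_i(363 − 2Q) − 59q_i, with Q = q_i + Σ_{j≠i} q_j.
First-order condition: 304 − 4q_i − 2Σ_{j≠i} q_j = 0.
Imposing symmetry (q_j = q for all j) turns Σ_{j≠i} q_j into 2q, so 304 = 8q and q = 38.

38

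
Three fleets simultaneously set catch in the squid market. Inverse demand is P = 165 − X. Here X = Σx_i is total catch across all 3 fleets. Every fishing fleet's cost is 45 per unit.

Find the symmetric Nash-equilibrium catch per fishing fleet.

A representative fishing fleet's profit is π_i = x_i(165 − X) − 45x_i, with X = x_i + Σ_{j≠i} x_j.
First-order condition: 120 − 2x_i − Σ_{j≠i} x_j = 0.
With identical fishing fleets, set every x_j = x: then 120 − 2x − 2x = 0, i.e. x = 120/4 = 30.

30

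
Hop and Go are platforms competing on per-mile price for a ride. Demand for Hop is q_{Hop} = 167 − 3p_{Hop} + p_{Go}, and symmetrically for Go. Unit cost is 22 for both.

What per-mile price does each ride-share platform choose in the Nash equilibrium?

46.6

Hop's profit: π = (p_{Hop} − 22)(167 − 3p_{Hop} + p_{Go}).
∂π/∂p_{Hop} = 233 − 6p_{Hop} + p_{Go} = 0 ⇒ p_{Hop} = 233/6 + (1/6)p_{Go}.
By symmetry p_{Go} = p_{Hop}; substituting into the reaction function, (5/6)p_{Hop} = 233/6 and p_{Hop} = 46.6.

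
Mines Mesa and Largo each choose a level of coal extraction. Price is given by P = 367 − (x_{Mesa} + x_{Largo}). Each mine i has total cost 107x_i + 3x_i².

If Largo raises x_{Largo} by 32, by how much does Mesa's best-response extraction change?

Mine Mesa's profit: π = x_{Mesa}(367 − (x_{Mesa} + x_{Largo})) − 107x_{Mesa} − 3x_{Mesa}².
∂π/∂x_{Mesa} = 260 − 8x_{Mesa} − x_{Largo} = 0, so x_{Mesa} = 32.5 − 0.125x_{Largo}.
The reaction-function slope is −0.125, so a 32-unit rise in x_{Largo} moves x_{Mesa} by −0.125 × 32 = −4. Mesa's best response falls — the actions are strategic substitutes.

-4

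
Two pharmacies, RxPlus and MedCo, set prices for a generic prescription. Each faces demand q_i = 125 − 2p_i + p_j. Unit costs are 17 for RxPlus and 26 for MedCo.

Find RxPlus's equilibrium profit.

2767.68

RxPlus's profit: π = (p_{RxPlus} − 17)(125 − 2p_{RxPlus} + p_{MedCo}).
∂π/∂p_{RxPlus} = 159 − 4p_{RxPlus} + p_{MedCo} = 0 ⇒ p_{RxPlus} = 39.75 + 0.25p_{MedCo}.
Similarly p_{MedCo} = 44.25 + 0.25p_{RxPlus}.
Substituting the second reaction function into the first: p_{RxPlus} = 39.75 + 0.25(44.25 + 0.25p_{RxPlus}), which gives 0.9375p_{RxPlus} = 50.8125 ⇒ p_{RxPlus} = 54.2.
Then p_{MedCo} = 44.25 + 0.25·54.2 = 57.8.
q_{RxPlus} = 125 − 2·54.2 + 57.8 = 74.4.
Profit = (54.2 − 17)·74.4 = 2767.68.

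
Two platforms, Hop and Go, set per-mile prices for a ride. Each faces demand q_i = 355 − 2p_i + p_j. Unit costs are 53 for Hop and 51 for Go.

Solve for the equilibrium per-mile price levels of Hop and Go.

153.4, 152.6

Hop's profit: π = (p_{Hop} − 53)(355 − 2p_{Hop} + p_{Go}).
∂π/∂p_{Hop} = 461 − 4p_{Hop} + p_{Go} = 0 ⇒ p_{Hop} = 115.25 + 0.25p_{Go}.
Similarly p_{Go} = 114.25 + 0.25p_{Hop}.
Plugging p_{Go} into Hop's best response: p_{Hop} = 115.25 + 0.25(114.25 + 0.25p_{Hop}) ⇒ 0.9375p_{Hop} = 143.8125, so p_{Hop} = 153.4.
Then p_{Go} = 114.25 + 0.25·153.4 = 152.6.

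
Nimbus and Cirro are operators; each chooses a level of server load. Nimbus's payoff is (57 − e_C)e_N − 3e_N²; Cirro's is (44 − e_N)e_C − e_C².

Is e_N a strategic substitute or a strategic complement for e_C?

strategic substitutes

Expanding Nimbus's payoff: 57e_N − e_Ce_N − 3e_N².
∂π/∂e_N = 57 − e_C − 6e_N = 0, so e_N = 9.5 − (1/6)e_C.
The best-response slope de_N/de_C = −1/6 < 0: the reaction function is downward-sloping, so the choices are strategic substitutes.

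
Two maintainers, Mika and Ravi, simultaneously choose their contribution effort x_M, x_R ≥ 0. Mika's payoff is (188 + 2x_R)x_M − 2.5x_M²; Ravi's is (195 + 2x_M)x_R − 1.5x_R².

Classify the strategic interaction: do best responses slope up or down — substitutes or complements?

strategic complements

Expanding Mika's payoff: 188x_M + 2x_Rx_M − 2.5x_M².
∂π/∂x_M = 188 + 2x_R − 5x_M = 0, so x_M = 37.6 + 0.4x_R.
The best-response slope dx_M/dx_R = 0.4 > 0: the reaction function is upward-sloping, so the choices are strategic complements.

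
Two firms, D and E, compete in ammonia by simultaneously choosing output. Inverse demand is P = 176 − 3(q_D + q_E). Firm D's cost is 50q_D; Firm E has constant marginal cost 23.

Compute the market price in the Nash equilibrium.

83

Firm D's profit: π = q_D(176 − 3(q_D + q_E)) − 50q_D.
∂π/∂q_D = 126 − 6q_D − 3q_E = 0, so q_D = 21 − 0.5q_E.
By the same steps for E: q_E = 25.5 − 0.5q_D.
Substituting the second reaction function into the first: q_D = 21 − 0.5(25.5 − 0.5q_D), which gives 0.75q_D = 8.25 ⇒ q_D = 11.
Then q_E = 25.5 − 0.5·11 = 20.
Equilibrium price: P = 176 − 3·31 = 83.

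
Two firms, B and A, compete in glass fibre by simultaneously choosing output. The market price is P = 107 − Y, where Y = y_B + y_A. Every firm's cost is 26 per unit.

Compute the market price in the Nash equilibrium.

Firm B's profit: π = y_B(107 − (y_B + y_A)) − 26y_B.
∂π/∂y_B = 81 − 2y_B − y_A = 0, so y_B = 40.5 − 0.5y_A.
Setting y_B = y_A in the reaction function: y_B = 40.5 − 0.5y_B, so y_B = 40.5 / 1.5 = 27.
Equilibrium price: P = 107 − 54 = 53.

53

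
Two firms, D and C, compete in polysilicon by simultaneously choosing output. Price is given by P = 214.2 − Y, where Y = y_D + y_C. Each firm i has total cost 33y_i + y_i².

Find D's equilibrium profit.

Firm D's profit: π = y_D(214.2 − (y_D + y_C)) − 33y_D − y_D².
∂π/∂y_D = 181.2 − 4y_D − y_C = 0, so y_D = 45.3 − 0.25y_C.
Setting y_D = y_C in the reaction function: y_D = 45.3 − 0.25y_D, so y_D = 45.3 / 1.25 = 36.24.
Price P = 214.2 − 72.48 = 141.72.
D's profit: (141.72 − 33)·36.24 − (36.24)² = 2626.6752.

2626.6752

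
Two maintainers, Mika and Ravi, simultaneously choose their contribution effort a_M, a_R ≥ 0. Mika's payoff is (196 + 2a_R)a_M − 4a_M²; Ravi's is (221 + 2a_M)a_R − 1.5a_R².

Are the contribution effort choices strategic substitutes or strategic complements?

strategic complements

Expanding Mika's payoff: 196a_M + 2a_Ra_M − 4a_M².
∂π/∂a_M = 196 + 2a_R − 8a_M = 0, so a_M = 24.5 + 0.25a_R.
The best-response slope da_M/da_R = 0.25 > 0: the reaction function is upward-sloping, so the choices are strategic complements.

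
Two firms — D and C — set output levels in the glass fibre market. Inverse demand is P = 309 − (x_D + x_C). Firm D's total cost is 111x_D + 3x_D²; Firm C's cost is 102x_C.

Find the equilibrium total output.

Firm D's profit: π = x_D(309 − (x_D + x_C)) − 111x_D − 3x_D².
∂π/∂x_D = 198 − 8x_D − x_C = 0, so x_D = 24.75 − 0.125x_C.
For C: ∂π/∂x_C = 207 − 2x_C − x_D = 0 ⇒ x_C = 103.5 − 0.5x_D.
Plugging x_C into D's best response: x_D = 24.75 − 0.125(103.5 − 0.5x_D) ⇒ 0.9375x_D = 11.8125, so x_D = 12.6.
Then x_C = 103.5 − 0.5·12.6 = 97.2.
Total output: 12.6 + 97.2 = 109.8.

109.8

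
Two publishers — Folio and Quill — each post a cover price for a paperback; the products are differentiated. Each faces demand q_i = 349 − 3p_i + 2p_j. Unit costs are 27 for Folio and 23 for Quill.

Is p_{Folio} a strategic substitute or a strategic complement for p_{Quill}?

strategic complements

Folio's profit: π = (p_{Folio} − 27)(349 − 3p_{Folio} + 2p_{Quill}).
∂π/∂p_{Folio} = 430 − 6p_{Folio} + 2p_{Quill} = 0 ⇒ p_{Folio} = 215/3 + (1/3)p_{Quill}.
The best-response slope dp_{Folio}/dp_{Quill} = 1/3 > 0: the reaction function is upward-sloping, so the choices are strategic complements.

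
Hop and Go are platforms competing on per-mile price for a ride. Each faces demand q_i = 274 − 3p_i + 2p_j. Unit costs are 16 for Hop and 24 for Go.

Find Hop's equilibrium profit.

13068

Hop's profit: π = (p_{Hop} − 16)(274 − 3p_{Hop} + 2p_{Go}).
∂π/∂p_{Hop} = 322 − 6p_{Hop} + 2p_{Go} = 0 ⇒ p_{Hop} = 161/3 + (1/3)p_{Go}.
Similarly p_{Go} = 173/3 + (1/3)p_{Hop}.
Substituting the second reaction function into the first: p_{Hop} = 161/3 + (1/3)(173/3 + (1/3)p_{Hop}), which gives (8/9)p_{Hop} = 656/9 ⇒ p_{Hop} = 82.
Then p_{Go} = 173/3 + (1/3)·82 = 85.
q_{Hop} = 274 − 3·82 + 2·85 = 198.
Profit = (82 − 16)·198 = 13068.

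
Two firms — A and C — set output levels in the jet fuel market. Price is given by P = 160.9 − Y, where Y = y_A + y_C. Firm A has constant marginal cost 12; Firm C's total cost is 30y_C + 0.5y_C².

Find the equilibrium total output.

85.74

Firm A's profit: π = y_A(160.9 − (y_A + y_C)) − 12y_A.
∂π/∂y_A = 148.9 − 2y_A − y_C = 0, so y_A = 74.45 − 0.5y_C.
For C: ∂π/∂y_C = 130.9 − 3y_C − y_A = 0 ⇒ y_C = 1309/30 − (1/3)y_A.
Plugging y_C into A's best response: y_A = 74.45 − 0.5(1309/30 − (1/3)y_A) ⇒ (5/6)y_A = 1579/30, so y_A = 63.16.
Then y_C = 1309/30 − (1/3)·63.16 = 22.58.
Total output: 63.16 + 22.58 = 85.74.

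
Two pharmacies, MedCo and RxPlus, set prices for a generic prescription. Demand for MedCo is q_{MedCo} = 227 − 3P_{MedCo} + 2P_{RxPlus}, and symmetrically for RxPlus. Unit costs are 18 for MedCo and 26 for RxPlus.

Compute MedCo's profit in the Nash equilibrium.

8667.1875

MedCo's profit: π = (P_{MedCo} − 18)(227 − 3P_{MedCo} + 2P_{RxPlus}).
∂π/∂P_{MedCo} = 281 − 6P_{MedCo} + 2P_{RxPlus} = 0 ⇒ P_{MedCo} = 281/6 + (1/3)P_{RxPlus}.
Similarly P_{RxPlus} = 305/6 + (1/3)P_{MedCo}.
Substituting the second reaction function into the first: P_{MedCo} = 281/6 + (1/3)(305/6 + (1/3)P_{MedCo}), which gives (8/9)P_{MedCo} = 574/9 ⇒ P_{MedCo} = 71.75.
Then P_{RxPlus} = 305/6 + (1/3)·71.75 = 74.75.
q_{MedCo} = 227 − 3·71.75 + 2·74.75 = 161.25.
Profit = (71.75 − 18)·161.25 = 8667.1875.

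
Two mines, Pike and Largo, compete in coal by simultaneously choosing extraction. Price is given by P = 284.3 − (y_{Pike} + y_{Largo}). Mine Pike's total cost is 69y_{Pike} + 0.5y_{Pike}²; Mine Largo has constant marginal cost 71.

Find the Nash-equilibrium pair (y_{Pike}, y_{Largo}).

43.46, 84.92

Mine Pike's profit: π = y_{Pike}(284.3 − (y_{Pike} + y_{Largo})) − 69y_{Pike} − 0.5y_{Pike}².
∂π/∂y_{Pike} = 215.3 − 3y_{Pike} − y_{Largo} = 0, so y_{Pike} = 2153/30 − (1/3)y_{Largo}.
For Largo: ∂π/∂y_{Largo} = 213.3 − 2y_{Largo} − y_{Pike} = 0 ⇒ y_{Largo} = 106.65 − 0.5y_{Pike}.
Solving the two reaction functions simultaneously: (1 − (−1/3)(−0.5))y_{Pike} = 2153/30 − (1/3)·106.65, so (5/6)y_{Pike} = 2173/60 and y_{Pike} = 43.46.
Then y_{Largo} = 106.65 − 0.5·43.46 = 84.92.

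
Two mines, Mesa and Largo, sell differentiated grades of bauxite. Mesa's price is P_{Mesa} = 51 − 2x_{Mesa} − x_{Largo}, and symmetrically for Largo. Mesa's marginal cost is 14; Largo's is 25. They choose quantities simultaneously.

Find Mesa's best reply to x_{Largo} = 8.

Mine Mesa's profit: π = x_{Mesa}(51 − 2x_{Mesa} − x_{Largo}) − 14x_{Mesa}.
∂π/∂x_{Mesa} = 37 − 4x_{Mesa} − x_{Largo} = 0 ⇒ x_{Mesa} = 9.25 − 0.25x_{Largo}.
At x_{Largo} = 8: x_{Mesa} = 9.25 − 0.25·8 = 7.25.

7.25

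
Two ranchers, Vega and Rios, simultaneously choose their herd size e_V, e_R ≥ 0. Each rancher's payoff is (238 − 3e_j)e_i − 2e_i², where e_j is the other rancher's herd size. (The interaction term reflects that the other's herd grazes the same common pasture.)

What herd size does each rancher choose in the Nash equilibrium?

34

Vega's payoff is (238 − 3e_R)e_V − 2e_V².
∂π/∂e_V = 238 − 3e_R − 4e_V = 0, so e_V = 59.5 − 0.75e_R.
The game is symmetric, so in equilibrium e_R = e_V: the reaction function gives 1.75e_V = 59.5, hence e_V = 34.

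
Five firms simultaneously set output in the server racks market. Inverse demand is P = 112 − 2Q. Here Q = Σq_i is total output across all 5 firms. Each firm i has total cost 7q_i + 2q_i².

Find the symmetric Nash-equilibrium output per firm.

6.5625

A representative firm's profit is π_i = q_i(112 − 2Q) − 7q_i − 2q_i², with Q = q_i + Σ_{j≠i} q_j.
First-order condition: 105 − 8q_i − 2Σ_{j≠i} q_j = 0.
With identical firms, set every q_j = q: then 105 − 8q − 8q = 0, i.e. q = 105/16 = 6.5625.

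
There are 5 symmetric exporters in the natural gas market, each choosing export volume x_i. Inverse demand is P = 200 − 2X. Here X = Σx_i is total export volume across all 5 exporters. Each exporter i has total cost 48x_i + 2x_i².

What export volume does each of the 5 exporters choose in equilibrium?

A representative exporter's profit is π_i = x_i(200 − 2X) − 48x_i − 2x_i², with X = x_i + Σ_{j≠i} x_j.
First-order condition: 152 − 8x_i − 2Σ_{j≠i} x_j = 0.
In a symmetric equilibrium every exporter chooses the same x, so Σ_{j≠i} x_j = 4x. The condition becomes 152 − 16x = 0, giving x = 152/16 = 9.5.

9.5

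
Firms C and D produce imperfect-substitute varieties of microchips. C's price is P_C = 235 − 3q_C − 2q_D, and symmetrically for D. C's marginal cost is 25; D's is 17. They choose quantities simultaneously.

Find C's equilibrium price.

102.25

Firm C's profit: π = q_C(235 − 3q_C − 2q_D) − 25q_C.
∂π/∂q_C = 210 − 6q_C − 2q_D = 0 ⇒ q_C = 35 − (1/3)q_D.
Similarly q_D = 109/3 − (1/3)q_C.
Substituting the second reaction function into the first: q_C = 35 − (1/3)(109/3 − (1/3)q_C), which gives (8/9)q_C = 206/9 ⇒ q_C = 25.75.
Then q_D = 109/3 − (1/3)·25.75 = 27.75.
P_C = 235 − 3·25.75 − 2·27.75 = 102.25.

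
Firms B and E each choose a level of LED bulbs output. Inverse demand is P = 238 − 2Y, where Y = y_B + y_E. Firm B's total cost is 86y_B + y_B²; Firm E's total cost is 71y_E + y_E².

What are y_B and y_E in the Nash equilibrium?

18.0625, 21.8125

Firm B's profit: π = y_B(238 − 2(y_B + y_E)) − 86y_B − y_B².
∂π/∂y_B = 152 − 6y_B − 2y_E = 0, so y_B = 76/3 − (1/3)y_E.
By the same steps for E: y_E = 167/6 − (1/3)y_B.
Plugging y_E into B's best response: y_B = 76/3 − (1/3)(167/6 − (1/3)y_B) ⇒ (8/9)y_B = 289/18, so y_B = 18.0625.
Then y_E = 167/6 − (1/3)·18.0625 = 21.8125.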